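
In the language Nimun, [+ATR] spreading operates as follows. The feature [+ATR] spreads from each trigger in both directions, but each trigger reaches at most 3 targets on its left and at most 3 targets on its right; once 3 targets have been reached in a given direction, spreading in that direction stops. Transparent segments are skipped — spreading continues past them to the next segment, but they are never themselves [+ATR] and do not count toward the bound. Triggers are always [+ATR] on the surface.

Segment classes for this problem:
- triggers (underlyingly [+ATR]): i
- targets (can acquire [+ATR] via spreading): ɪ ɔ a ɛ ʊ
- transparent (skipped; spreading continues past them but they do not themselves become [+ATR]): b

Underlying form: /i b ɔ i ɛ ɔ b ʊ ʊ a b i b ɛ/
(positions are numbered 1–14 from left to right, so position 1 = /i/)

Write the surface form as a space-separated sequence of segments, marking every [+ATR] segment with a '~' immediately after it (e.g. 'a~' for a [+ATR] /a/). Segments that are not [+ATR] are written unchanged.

i~ b ɔ~ i~ ɛ~ ɔ~ b ʊ~ ʊ~ a~ b i~ b ɛ~

From /i/ at 1 rightward: 2 /b/ transparent; 3 /ɔ/ → [+ATR]; 4 /i/ is itself a trigger — this domain ends here.
From /i/ at 1 leftward: word edge.
From /i/ at 4 rightward: 5 /ɛ/ → [+ATR]; 6 /ɔ/ → [+ATR]; 7 /b/ transparent; 8 /ʊ/ → [+ATR]; bound reached.
From /i/ at 4 leftward: 3 /ɔ/ → [+ATR]; 2 /b/ transparent; 1 /i/ is itself a trigger — this domain ends here.
From /i/ at 12 rightward: 13 /b/ transparent; 14 /ɛ/ → [+ATR]; word edge.
From /i/ at 12 leftward: 11 /b/ transparent; 10 /a/ → [+ATR]; 9 /ʊ/ → [+ATR]; 8 /ʊ/ → [+ATR]; bound reached.
[+ATR] positions on the surface: 1 3 4 5 6 8 9 10 12 14.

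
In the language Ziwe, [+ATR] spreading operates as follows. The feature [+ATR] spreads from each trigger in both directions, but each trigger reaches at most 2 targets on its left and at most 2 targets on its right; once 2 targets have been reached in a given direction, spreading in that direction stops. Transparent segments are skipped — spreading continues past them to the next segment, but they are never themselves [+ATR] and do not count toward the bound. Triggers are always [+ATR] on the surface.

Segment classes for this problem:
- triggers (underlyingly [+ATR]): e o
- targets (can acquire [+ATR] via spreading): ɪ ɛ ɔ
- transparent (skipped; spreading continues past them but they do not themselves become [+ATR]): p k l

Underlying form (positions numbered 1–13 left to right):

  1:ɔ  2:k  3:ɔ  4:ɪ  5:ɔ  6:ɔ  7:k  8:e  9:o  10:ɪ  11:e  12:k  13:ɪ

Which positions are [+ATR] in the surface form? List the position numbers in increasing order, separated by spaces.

5 6 8 9 10 11 13

From /e/ at 8 rightward: 9 /o/ is itself a trigger — this domain ends here.
From /e/ at 8 leftward: 7 /k/ transparent; 6 /ɔ/ → [+ATR]; 5 /ɔ/ → [+ATR]; bound reached.
From /o/ at 9 rightward: 10 /ɪ/ → [+ATR]; 11 /e/ is itself a trigger — this domain ends here.
From /o/ at 9 leftward: 8 /e/ is itself a trigger — this domain ends here.
From /e/ at 11 rightward: 12 /k/ transparent; 13 /ɪ/ → [+ATR]; word edge.
From /e/ at 11 leftward: 10 /ɪ/ → [+ATR]; 9 /o/ is itself a trigger — this domain ends here.
Targets with no active source: positions 1 3 4 stay [-ATR].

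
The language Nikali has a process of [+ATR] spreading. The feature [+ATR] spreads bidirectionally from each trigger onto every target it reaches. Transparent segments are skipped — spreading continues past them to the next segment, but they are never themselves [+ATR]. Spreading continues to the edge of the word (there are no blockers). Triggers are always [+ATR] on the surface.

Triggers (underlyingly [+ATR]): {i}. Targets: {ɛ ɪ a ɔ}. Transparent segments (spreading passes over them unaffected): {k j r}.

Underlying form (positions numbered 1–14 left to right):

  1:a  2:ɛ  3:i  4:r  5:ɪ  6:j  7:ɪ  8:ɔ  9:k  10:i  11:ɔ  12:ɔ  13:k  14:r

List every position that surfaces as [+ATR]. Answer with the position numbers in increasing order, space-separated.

1 2 3 5 7 8 10 11 12

From /i/ at 3 rightward: 4 /r/ transparent; 5 /ɪ/ → [+ATR]; 6 /j/ transparent; 7 /ɪ/ → [+ATR]; 8 /ɔ/ → [+ATR]; 9 /k/ transparent; 10 /i/ is itself a trigger — this domain ends here.
From /i/ at 3 leftward: 2 /ɛ/ → [+ATR]; 1 /a/ → [+ATR]; word edge.
From /i/ at 10 rightward: 11 /ɔ/ → [+ATR]; 12 /ɔ/ → [+ATR]; 13 /k/ transparent; 14 /r/ transparent; word edge.
From /i/ at 10 leftward: 9 /k/ transparent; 8 /ɔ/ → [+ATR]; 7 /ɪ/ → [+ATR]; 6 /j/ transparent; 5 /ɪ/ → [+ATR]; 4 /r/ transparent; 3 /i/ is itself a trigger — this domain ends here.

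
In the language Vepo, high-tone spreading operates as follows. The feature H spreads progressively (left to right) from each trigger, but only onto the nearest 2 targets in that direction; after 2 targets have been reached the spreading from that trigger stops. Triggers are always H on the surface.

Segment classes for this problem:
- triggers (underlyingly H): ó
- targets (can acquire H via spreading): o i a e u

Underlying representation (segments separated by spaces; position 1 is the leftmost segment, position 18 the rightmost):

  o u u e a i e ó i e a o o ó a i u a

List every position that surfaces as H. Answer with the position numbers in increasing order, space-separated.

8 9 10 14 15 16

From /ó/ at 8 rightward: 9 /i/ → H; 10 /e/ → H; bound reached.
From /ó/ at 14 rightward: 15 /a/ → H; 16 /i/ → H; bound reached.
Targets with no active source: positions 1 2 3 4 5 6 7 11 12 13 17 18 stay [-high tone].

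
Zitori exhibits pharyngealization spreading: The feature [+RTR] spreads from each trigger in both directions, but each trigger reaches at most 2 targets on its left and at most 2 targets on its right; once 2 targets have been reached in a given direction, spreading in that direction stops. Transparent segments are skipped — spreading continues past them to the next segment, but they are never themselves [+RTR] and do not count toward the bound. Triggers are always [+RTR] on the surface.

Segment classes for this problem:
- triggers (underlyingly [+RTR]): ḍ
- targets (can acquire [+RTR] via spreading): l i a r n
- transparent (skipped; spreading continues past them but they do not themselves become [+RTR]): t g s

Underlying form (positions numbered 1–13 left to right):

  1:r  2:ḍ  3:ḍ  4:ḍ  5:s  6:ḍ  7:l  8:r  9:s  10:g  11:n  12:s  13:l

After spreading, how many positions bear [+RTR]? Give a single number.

From /ḍ/ at 2 rightward: 3 /ḍ/ is itself a trigger — this domain ends here.
From /ḍ/ at 2 leftward: 1 /r/ → [+RTR]; word edge.
From /ḍ/ at 3 rightward: 4 /ḍ/ is itself a trigger — this domain ends here.
From /ḍ/ at 3 leftward: 2 /ḍ/ is itself a trigger — this domain ends here.
From /ḍ/ at 4 rightward: 5 /s/ transparent; 6 /ḍ/ is itself a trigger — this domain ends here.
From /ḍ/ at 4 leftward: 3 /ḍ/ is itself a trigger — this domain ends here.
From /ḍ/ at 6 rightward: 7 /l/ → [+RTR]; 8 /r/ → [+RTR]; bound reached.
From /ḍ/ at 6 leftward: 5 /s/ transparent; 4 /ḍ/ is itself a trigger — this domain ends here.
Targets with no active source: positions 11 13 stay [-emphatic].
[+RTR] positions on the surface: 1 2 3 4 6 7 8.

7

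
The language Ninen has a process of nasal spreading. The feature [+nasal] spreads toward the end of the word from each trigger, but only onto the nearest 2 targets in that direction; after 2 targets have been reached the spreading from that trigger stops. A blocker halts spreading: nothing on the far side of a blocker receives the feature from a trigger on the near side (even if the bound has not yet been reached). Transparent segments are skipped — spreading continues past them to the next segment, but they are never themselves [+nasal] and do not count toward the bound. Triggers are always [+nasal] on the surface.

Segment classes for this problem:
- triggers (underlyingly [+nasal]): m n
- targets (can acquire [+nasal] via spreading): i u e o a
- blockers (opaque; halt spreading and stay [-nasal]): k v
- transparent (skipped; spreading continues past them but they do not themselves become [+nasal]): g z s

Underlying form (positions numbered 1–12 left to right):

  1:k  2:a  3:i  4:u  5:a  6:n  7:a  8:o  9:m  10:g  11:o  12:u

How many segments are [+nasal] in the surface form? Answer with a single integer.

6

From /n/ at 6 rightward: 7 /a/ → [+nasal]; 8 /o/ → [+nasal]; bound reached.
From /m/ at 9 rightward: 10 /g/ transparent; 11 /o/ → [+nasal]; 12 /u/ → [+nasal]; bound reached.
Targets with no active source: positions 2 3 4 5 stay [-nasal].
[+nasal] positions on the surface: 6 7 8 9 11 12.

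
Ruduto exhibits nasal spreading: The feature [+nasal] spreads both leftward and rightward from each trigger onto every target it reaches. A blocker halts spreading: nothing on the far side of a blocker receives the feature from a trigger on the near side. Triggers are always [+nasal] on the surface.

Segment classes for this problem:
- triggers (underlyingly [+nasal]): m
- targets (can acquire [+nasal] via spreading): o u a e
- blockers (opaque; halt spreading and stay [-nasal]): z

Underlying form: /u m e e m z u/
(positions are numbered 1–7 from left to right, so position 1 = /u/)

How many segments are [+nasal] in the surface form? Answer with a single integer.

5

From /m/ at 2 rightward: 3 /e/ → [+nasal]; 4 /e/ → [+nasal]; 5 /m/ is itself a trigger — this domain ends here.
From /m/ at 2 leftward: 1 /u/ → [+nasal]; word edge.
From /m/ at 5 rightward: 6 /z/ blocks.
From /m/ at 5 leftward: 4 /e/ → [+nasal]; 3 /e/ → [+nasal]; 2 /m/ is itself a trigger — this domain ends here.
Target with no active source: position 7 stays [-nasal].
[+nasal] positions on the surface: 1 2 3 4 5.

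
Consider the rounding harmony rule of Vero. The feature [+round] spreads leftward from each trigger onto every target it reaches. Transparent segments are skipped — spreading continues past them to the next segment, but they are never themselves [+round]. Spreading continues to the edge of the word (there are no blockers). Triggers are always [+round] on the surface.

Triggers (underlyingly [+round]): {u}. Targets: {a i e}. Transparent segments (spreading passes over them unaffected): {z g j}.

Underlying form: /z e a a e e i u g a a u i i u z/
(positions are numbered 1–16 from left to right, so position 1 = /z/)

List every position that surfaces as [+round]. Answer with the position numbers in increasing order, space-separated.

From /u/ at 8 leftward: 7 /i/ → [+round]; 6 /e/ → [+round]; 5 /e/ → [+round]; 4 /a/ → [+round]; 3 /a/ → [+round]; 2 /e/ → [+round]; 1 /z/ transparent; word edge.
From /u/ at 12 leftward: 11 /a/ → [+round]; 10 /a/ → [+round]; 9 /g/ transparent; 8 /u/ is itself a trigger — this domain ends here.
From /u/ at 15 leftward: 14 /i/ → [+round]; 13 /i/ → [+round]; 12 /u/ is itself a trigger — this domain ends here.

2 3 4 5 6 7 8 10 11 12 13 14 15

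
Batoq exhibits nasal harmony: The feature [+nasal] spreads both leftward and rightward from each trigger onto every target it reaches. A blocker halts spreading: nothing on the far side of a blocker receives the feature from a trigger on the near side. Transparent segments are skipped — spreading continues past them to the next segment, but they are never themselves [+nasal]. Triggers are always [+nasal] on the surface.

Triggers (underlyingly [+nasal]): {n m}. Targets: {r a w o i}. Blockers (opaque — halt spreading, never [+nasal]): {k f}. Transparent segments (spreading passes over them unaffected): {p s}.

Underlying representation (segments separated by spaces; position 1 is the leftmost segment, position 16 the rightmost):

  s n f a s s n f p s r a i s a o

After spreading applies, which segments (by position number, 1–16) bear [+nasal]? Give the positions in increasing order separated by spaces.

From /n/ at 2 rightward: 3 /f/ blocks.
From /n/ at 2 leftward: 1 /s/ transparent; word edge.
From /n/ at 7 rightward: 8 /f/ blocks.
From /n/ at 7 leftward: 6 /s/ transparent; 5 /s/ transparent; 4 /a/ → [+nasal]; 3 /f/ blocks.
Targets with no active source: positions 11 12 13 15 16 stay [-nasal].

2 4 7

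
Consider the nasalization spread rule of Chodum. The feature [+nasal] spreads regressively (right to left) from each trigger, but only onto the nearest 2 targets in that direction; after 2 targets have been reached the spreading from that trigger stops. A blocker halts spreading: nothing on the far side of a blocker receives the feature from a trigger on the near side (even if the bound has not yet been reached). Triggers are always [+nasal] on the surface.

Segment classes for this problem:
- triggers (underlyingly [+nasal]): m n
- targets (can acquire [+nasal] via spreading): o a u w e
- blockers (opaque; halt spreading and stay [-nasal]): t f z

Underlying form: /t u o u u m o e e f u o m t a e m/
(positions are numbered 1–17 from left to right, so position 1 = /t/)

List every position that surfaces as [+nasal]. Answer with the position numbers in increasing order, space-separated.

From /m/ at 6 leftward: 5 /u/ → [+nasal]; 4 /u/ → [+nasal]; bound reached.
From /m/ at 13 leftward: 12 /o/ → [+nasal]; 11 /u/ → [+nasal]; bound reached.
From /m/ at 17 leftward: 16 /e/ → [+nasal]; 15 /a/ → [+nasal]; bound reached.
Targets with no active source: positions 2 3 7 8 9 stay [-nasal].

4 5 6 11 12 13 15 16 17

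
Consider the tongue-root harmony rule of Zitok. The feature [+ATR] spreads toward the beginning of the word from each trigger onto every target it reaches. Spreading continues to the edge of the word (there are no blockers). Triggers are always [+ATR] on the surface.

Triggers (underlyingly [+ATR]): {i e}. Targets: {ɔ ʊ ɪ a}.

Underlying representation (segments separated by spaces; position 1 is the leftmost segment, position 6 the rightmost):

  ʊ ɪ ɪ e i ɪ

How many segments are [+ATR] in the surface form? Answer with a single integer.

5

From /e/ at 4 leftward: 3 /ɪ/ → [+ATR]; 2 /ɪ/ → [+ATR]; 1 /ʊ/ → [+ATR]; word edge.
From /i/ at 5 leftward: 4 /e/ is itself a trigger — this domain ends here.
Target with no active source: position 6 stays [-ATR].
[+ATR] positions on the surface: 1 2 3 4 5.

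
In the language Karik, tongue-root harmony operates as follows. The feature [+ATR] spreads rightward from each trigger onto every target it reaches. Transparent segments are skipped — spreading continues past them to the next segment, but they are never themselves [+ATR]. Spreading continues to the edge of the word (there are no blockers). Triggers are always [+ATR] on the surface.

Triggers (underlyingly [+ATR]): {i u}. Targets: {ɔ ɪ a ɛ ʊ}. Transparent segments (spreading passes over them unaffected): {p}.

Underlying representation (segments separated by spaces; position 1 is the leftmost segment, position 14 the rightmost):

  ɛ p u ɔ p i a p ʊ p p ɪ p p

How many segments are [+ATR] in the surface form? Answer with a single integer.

6

From /u/ at 3 rightward: 4 /ɔ/ → [+ATR]; 5 /p/ transparent; 6 /i/ is itself a trigger — this domain ends here.
From /i/ at 6 rightward: 7 /a/ → [+ATR]; 8 /p/ transparent; 9 /ʊ/ → [+ATR]; 10 /p/ transparent; 11 /p/ transparent; 12 /ɪ/ → [+ATR]; 13 /p/ transparent; 14 /p/ transparent; word edge.
Target with no active source: position 1 stays [-ATR].
[+ATR] positions on the surface: 3 4 6 7 9 12.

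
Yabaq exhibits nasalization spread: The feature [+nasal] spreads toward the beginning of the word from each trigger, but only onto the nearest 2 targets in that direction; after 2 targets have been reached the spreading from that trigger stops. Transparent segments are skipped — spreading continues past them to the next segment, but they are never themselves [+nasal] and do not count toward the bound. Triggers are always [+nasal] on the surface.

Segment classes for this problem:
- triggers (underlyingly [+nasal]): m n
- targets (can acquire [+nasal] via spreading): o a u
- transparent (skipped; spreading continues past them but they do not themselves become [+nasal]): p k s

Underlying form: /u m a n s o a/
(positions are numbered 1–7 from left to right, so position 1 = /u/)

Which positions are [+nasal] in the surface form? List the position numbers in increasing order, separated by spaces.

From /m/ at 2 leftward: 1 /u/ → [+nasal]; word edge.
From /n/ at 4 leftward: 3 /a/ → [+nasal]; 2 /m/ is itself a trigger — this domain ends here.
Targets with no active source: positions 6 7 stay [-nasal].

1 2 3 4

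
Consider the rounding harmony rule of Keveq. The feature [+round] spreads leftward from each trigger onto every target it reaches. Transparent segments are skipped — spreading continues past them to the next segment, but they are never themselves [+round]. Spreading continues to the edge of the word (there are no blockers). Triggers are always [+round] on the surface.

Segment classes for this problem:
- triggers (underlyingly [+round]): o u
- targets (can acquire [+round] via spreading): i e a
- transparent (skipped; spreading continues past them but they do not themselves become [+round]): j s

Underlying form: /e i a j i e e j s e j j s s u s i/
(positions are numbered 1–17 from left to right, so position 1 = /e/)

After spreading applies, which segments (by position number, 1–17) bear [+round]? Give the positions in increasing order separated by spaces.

1 2 3 5 6 7 10 15

From /u/ at 15 leftward: 14 /s/ transparent; 13 /s/ transparent; 12 /j/ transparent; 11 /j/ transparent; 10 /e/ → [+round]; 9 /s/ transparent; 8 /j/ transparent; 7 /e/ → [+round]; 6 /e/ → [+round]; 5 /i/ → [+round]; 4 /j/ transparent; 3 /a/ → [+round]; 2 /i/ → [+round]; 1 /e/ → [+round]; word edge.
Target with no active source: position 17 stays [-round].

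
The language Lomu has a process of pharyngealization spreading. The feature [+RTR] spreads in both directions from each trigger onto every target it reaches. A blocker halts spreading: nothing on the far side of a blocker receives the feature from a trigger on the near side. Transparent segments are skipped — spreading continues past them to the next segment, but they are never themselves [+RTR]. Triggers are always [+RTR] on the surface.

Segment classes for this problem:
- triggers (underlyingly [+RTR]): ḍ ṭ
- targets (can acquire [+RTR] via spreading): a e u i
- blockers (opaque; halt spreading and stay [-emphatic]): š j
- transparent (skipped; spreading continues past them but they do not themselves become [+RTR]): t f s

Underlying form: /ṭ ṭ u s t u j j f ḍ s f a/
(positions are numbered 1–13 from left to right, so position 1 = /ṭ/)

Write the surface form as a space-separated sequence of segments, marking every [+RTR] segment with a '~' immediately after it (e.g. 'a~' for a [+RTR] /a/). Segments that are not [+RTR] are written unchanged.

From /ṭ/ at 1 rightward: 2 /ṭ/ is itself a trigger — this domain ends here.
From /ṭ/ at 1 leftward: word edge.
From /ṭ/ at 2 rightward: 3 /u/ → [+RTR]; 4 /s/ transparent; 5 /t/ transparent; 6 /u/ → [+RTR]; 7 /j/ blocks.
From /ṭ/ at 2 leftward: 1 /ṭ/ is itself a trigger — this domain ends here.
From /ḍ/ at 10 rightward: 11 /s/ transparent; 12 /f/ transparent; 13 /a/ → [+RTR]; word edge.
From /ḍ/ at 10 leftward: 9 /f/ transparent; 8 /j/ blocks.
[+RTR] positions on the surface: 1 2 3 6 10 13.

ṭ~ ṭ~ u~ s t u~ j j f ḍ~ s f a~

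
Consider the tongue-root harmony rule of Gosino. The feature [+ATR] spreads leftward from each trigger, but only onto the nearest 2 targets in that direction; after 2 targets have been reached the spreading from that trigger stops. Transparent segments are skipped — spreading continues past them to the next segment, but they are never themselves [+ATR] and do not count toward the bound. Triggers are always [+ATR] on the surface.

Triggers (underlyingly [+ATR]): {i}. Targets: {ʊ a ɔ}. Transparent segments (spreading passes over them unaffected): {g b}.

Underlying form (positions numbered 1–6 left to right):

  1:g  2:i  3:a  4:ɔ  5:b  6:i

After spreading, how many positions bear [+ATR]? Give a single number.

4

From /i/ at 2 leftward: 1 /g/ transparent; word edge.
From /i/ at 6 leftward: 5 /b/ transparent; 4 /ɔ/ → [+ATR]; 3 /a/ → [+ATR]; bound reached.
[+ATR] positions on the surface: 2 3 4 6.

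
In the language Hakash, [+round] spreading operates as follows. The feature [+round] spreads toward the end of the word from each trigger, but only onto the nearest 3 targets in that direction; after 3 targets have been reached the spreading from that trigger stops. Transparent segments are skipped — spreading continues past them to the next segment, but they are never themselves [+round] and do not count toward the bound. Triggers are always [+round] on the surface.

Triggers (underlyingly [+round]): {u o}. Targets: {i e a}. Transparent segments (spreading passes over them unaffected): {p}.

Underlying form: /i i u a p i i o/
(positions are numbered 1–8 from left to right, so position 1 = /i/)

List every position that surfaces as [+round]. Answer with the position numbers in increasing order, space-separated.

3 4 6 7 8

From /u/ at 3 rightward: 4 /a/ → [+round]; 5 /p/ transparent; 6 /i/ → [+round]; 7 /i/ → [+round]; bound reached.
From /o/ at 8 rightward: word edge.
Targets with no active source: positions 1 2 stay [-round].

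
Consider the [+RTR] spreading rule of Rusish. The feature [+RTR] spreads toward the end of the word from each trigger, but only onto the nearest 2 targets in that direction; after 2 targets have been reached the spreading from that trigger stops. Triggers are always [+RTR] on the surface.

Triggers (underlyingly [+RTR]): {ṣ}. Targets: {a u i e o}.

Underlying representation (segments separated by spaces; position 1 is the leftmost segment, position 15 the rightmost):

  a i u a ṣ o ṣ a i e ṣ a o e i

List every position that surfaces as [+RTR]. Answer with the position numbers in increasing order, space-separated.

From /ṣ/ at 5 rightward: 6 /o/ → [+RTR]; 7 /ṣ/ is itself a trigger — this domain ends here.
From /ṣ/ at 7 rightward: 8 /a/ → [+RTR]; 9 /i/ → [+RTR]; bound reached.
From /ṣ/ at 11 rightward: 12 /a/ → [+RTR]; 13 /o/ → [+RTR]; bound reached.
Targets with no active source: positions 1 2 3 4 10 14 15 stay [-emphatic].

5 6 7 8 9 11 12 13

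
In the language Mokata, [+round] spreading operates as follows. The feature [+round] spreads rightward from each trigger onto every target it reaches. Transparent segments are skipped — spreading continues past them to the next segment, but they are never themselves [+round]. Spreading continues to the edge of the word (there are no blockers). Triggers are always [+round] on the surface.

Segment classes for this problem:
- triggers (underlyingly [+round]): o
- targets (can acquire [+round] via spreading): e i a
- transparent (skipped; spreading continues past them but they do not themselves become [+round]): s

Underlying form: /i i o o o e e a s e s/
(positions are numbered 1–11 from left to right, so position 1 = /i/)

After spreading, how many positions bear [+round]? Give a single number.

7

From /o/ at 3 rightward: 4 /o/ is itself a trigger — this domain ends here.
From /o/ at 4 rightward: 5 /o/ is itself a trigger — this domain ends here.
From /o/ at 5 rightward: 6 /e/ → [+round]; 7 /e/ → [+round]; 8 /a/ → [+round]; 9 /s/ transparent; 10 /e/ → [+round]; 11 /s/ transparent; word edge.
Targets with no active source: positions 1 2 stay [-round].
[+round] positions on the surface: 3 4 5 6 7 8 10.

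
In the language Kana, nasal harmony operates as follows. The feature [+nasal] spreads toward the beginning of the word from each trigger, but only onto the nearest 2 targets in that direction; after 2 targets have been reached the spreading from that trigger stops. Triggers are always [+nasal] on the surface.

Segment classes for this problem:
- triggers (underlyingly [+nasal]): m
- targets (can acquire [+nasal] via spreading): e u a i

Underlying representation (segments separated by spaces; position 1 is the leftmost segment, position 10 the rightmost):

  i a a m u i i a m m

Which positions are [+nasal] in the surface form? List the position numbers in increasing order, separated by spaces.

2 3 4 7 8 9 10

From /m/ at 4 leftward: 3 /a/ → [+nasal]; 2 /a/ → [+nasal]; bound reached.
From /m/ at 9 leftward: 8 /a/ → [+nasal]; 7 /i/ → [+nasal]; bound reached.
From /m/ at 10 leftward: 9 /m/ is itself a trigger — this domain ends here.
Targets with no active source: positions 1 5 6 stay [-nasal].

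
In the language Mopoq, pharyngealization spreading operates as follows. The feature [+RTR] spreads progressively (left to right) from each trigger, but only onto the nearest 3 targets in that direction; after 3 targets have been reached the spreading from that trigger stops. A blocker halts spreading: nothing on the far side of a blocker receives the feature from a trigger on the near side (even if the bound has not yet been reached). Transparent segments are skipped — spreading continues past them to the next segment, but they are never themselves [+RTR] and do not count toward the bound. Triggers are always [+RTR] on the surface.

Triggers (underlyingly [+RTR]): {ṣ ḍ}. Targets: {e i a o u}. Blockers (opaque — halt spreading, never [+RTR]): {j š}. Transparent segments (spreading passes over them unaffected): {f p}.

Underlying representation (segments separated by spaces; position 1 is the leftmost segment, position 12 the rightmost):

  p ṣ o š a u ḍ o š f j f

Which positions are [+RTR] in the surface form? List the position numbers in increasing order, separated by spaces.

2 3 7 8

From /ṣ/ at 2 rightward: 3 /o/ → [+RTR]; 4 /š/ blocks.
From /ḍ/ at 7 rightward: 8 /o/ → [+RTR]; 9 /š/ blocks.
Targets with no active source: positions 5 6 stay [-emphatic].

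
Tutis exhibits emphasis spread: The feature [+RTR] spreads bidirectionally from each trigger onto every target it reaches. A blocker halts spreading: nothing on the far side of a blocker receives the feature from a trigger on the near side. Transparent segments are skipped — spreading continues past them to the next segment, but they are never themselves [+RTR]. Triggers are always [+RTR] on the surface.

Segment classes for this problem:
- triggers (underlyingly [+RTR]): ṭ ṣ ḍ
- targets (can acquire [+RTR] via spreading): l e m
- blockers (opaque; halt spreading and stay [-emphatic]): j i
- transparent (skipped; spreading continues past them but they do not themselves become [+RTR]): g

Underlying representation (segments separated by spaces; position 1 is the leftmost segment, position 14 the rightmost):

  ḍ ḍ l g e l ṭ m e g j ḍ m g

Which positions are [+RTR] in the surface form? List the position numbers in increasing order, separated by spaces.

1 2 3 5 6 7 8 9 12 13

From /ḍ/ at 1 rightward: 2 /ḍ/ is itself a trigger — this domain ends here.
From /ḍ/ at 1 leftward: word edge.
From /ḍ/ at 2 rightward: 3 /l/ → [+RTR]; 4 /g/ transparent; 5 /e/ → [+RTR]; 6 /l/ → [+RTR]; 7 /ṭ/ is itself a trigger — this domain ends here.
From /ḍ/ at 2 leftward: 1 /ḍ/ is itself a trigger — this domain ends here.
From /ṭ/ at 7 rightward: 8 /m/ → [+RTR]; 9 /e/ → [+RTR]; 10 /g/ transparent; 11 /j/ blocks.
From /ṭ/ at 7 leftward: 6 /l/ → [+RTR]; 5 /e/ → [+RTR]; 4 /g/ transparent; 3 /l/ → [+RTR]; 2 /ḍ/ is itself a trigger — this domain ends here.
From /ḍ/ at 12 rightward: 13 /m/ → [+RTR]; 14 /g/ transparent; word edge.
From /ḍ/ at 12 leftward: 11 /j/ blocks.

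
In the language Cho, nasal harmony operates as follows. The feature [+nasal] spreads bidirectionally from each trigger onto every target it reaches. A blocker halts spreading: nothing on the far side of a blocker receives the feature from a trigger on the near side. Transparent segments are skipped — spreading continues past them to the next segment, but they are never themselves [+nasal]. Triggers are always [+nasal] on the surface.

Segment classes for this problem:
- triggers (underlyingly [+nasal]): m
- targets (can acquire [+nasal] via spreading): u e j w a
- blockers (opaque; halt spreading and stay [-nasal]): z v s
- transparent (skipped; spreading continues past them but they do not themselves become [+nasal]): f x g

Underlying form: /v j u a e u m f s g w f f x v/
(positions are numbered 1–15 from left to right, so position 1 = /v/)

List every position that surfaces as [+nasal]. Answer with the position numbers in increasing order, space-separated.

From /m/ at 7 rightward: 8 /f/ transparent; 9 /s/ blocks.
From /m/ at 7 leftward: 6 /u/ → [+nasal]; 5 /e/ → [+nasal]; 4 /a/ → [+nasal]; 3 /u/ → [+nasal]; 2 /j/ → [+nasal]; 1 /v/ blocks.
Target with no active source: position 11 stays [-nasal].

2 3 4 5 6 7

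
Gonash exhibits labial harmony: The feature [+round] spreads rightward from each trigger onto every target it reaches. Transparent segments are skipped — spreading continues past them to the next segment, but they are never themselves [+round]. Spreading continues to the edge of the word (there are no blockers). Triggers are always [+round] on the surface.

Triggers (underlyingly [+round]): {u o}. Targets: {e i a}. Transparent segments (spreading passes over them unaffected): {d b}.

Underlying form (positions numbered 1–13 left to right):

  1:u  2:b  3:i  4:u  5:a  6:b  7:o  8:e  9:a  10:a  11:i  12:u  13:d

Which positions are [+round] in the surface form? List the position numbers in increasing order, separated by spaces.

1 3 4 5 7 8 9 10 11 12

From /u/ at 1 rightward: 2 /b/ transparent; 3 /i/ → [+round]; 4 /u/ is itself a trigger — this domain ends here.
From /u/ at 4 rightward: 5 /a/ → [+round]; 6 /b/ transparent; 7 /o/ is itself a trigger — this domain ends here.
From /o/ at 7 rightward: 8 /e/ → [+round]; 9 /a/ → [+round]; 10 /a/ → [+round]; 11 /i/ → [+round]; 12 /u/ is itself a trigger — this domain ends here.
From /u/ at 12 rightward: 13 /d/ transparent; word edge.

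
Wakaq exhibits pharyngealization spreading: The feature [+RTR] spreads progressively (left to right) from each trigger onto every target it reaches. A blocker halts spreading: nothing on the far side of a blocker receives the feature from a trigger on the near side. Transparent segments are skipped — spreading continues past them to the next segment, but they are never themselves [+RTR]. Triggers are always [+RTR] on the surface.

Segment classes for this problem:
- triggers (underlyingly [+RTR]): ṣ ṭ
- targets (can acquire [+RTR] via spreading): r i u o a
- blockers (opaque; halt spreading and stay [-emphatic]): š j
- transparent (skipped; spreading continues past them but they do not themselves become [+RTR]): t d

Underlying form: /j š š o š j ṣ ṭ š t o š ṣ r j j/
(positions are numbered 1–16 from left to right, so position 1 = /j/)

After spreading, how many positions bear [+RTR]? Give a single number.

From /ṣ/ at 7 rightward: 8 /ṭ/ is itself a trigger — this domain ends here.
From /ṭ/ at 8 rightward: 9 /š/ blocks.
From /ṣ/ at 13 rightward: 14 /r/ → [+RTR]; 15 /j/ blocks.
Targets with no active source: positions 4 11 stay [-emphatic].
[+RTR] positions on the surface: 7 8 13 14.

4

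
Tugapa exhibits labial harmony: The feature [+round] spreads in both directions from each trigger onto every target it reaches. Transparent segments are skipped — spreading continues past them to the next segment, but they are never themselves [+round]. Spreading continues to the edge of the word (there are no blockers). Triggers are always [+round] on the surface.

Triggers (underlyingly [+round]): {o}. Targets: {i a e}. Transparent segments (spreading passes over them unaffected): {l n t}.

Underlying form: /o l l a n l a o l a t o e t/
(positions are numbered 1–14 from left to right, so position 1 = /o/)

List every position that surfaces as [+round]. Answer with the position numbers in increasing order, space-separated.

1 4 7 8 10 12 13

From /o/ at 1 rightward: 2 /l/ transparent; 3 /l/ transparent; 4 /a/ → [+round]; 5 /n/ transparent; 6 /l/ transparent; 7 /a/ → [+round]; 8 /o/ is itself a trigger — this domain ends here.
From /o/ at 1 leftward: word edge.
From /o/ at 8 rightward: 9 /l/ transparent; 10 /a/ → [+round]; 11 /t/ transparent; 12 /o/ is itself a trigger — this domain ends here.
From /o/ at 8 leftward: 7 /a/ → [+round]; 6 /l/ transparent; 5 /n/ transparent; 4 /a/ → [+round]; 3 /l/ transparent; 2 /l/ transparent; 1 /o/ is itself a trigger — this domain ends here.
From /o/ at 12 rightward: 13 /e/ → [+round]; 14 /t/ transparent; word edge.
From /o/ at 12 leftward: 11 /t/ transparent; 10 /a/ → [+round]; 9 /l/ transparent; 8 /o/ is itself a trigger — this domain ends here.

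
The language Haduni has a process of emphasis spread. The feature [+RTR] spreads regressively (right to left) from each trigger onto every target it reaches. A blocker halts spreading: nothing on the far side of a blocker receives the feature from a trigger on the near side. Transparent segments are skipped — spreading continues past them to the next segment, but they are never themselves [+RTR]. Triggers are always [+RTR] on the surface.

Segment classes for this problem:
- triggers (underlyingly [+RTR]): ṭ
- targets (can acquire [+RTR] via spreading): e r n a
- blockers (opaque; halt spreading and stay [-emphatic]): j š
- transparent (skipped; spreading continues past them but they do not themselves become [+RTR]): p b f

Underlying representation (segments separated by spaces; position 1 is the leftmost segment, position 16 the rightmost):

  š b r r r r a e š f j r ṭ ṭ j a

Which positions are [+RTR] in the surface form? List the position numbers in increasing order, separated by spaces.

12 13 14

From /ṭ/ at 13 leftward: 12 /r/ → [+RTR]; 11 /j/ blocks.
From /ṭ/ at 14 leftward: 13 /ṭ/ is itself a trigger — this domain ends here.
Targets with no active source: positions 3 4 5 6 7 8 16 stay [-emphatic].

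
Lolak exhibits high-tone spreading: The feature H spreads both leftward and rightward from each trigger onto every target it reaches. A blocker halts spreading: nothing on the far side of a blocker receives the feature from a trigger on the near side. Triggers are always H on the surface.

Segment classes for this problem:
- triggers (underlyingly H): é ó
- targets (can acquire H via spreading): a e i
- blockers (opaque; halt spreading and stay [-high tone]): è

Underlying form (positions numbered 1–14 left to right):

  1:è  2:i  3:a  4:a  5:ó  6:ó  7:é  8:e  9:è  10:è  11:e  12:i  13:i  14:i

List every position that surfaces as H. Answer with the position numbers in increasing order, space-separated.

2 3 4 5 6 7 8

From /ó/ at 5 rightward: 6 /ó/ is itself a trigger — this domain ends here.
From /ó/ at 5 leftward: 4 /a/ → H; 3 /a/ → H; 2 /i/ → H; 1 /è/ blocks.
From /ó/ at 6 rightward: 7 /é/ is itself a trigger — this domain ends here.
From /ó/ at 6 leftward: 5 /ó/ is itself a trigger — this domain ends here.
From /é/ at 7 rightward: 8 /e/ → H; 9 /è/ blocks.
From /é/ at 7 leftward: 6 /ó/ is itself a trigger — this domain ends here.
Targets with no active source: positions 11 12 13 14 stay [-high tone].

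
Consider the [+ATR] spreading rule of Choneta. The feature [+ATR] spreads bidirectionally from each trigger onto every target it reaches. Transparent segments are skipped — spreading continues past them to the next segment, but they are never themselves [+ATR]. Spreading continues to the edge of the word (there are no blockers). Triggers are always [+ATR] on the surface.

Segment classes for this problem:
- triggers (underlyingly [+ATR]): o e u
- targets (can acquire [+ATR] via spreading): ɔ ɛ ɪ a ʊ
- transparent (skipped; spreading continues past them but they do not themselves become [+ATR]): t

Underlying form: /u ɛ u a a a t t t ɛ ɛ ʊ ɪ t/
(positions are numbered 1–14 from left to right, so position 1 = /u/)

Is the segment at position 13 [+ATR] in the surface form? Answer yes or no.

yes

From /u/ at 1 rightward: 2 /ɛ/ → [+ATR]; 3 /u/ is itself a trigger — this domain ends here.
From /u/ at 1 leftward: word edge.
From /u/ at 3 rightward: 4 /a/ → [+ATR]; 5 /a/ → [+ATR]; 6 /a/ → [+ATR]; 7 /t/ transparent; 8 /t/ transparent; 9 /t/ transparent; 10 /ɛ/ → [+ATR]; 11 /ɛ/ → [+ATR]; 12 /ʊ/ → [+ATR]; 13 /ɪ/ → [+ATR]; 14 /t/ transparent; word edge.
From /u/ at 3 leftward: 2 /ɛ/ → [+ATR]; 1 /u/ is itself a trigger — this domain ends here.
[+ATR] positions on the surface: 1 2 3 4 5 6 10 11 12 13.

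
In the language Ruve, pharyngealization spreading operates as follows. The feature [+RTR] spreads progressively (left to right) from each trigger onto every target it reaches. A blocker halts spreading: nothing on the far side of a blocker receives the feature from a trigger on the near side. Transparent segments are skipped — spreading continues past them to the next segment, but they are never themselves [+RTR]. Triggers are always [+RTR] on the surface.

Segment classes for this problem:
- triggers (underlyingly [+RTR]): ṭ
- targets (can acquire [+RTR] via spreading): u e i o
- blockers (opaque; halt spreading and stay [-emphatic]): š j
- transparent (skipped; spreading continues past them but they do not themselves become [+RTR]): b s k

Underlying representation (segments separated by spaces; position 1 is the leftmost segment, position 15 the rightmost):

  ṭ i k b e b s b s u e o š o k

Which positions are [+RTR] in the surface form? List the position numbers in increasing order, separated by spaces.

1 2 5 10 11 12

From /ṭ/ at 1 rightward: 2 /i/ → [+RTR]; 3 /k/ transparent; 4 /b/ transparent; 5 /e/ → [+RTR]; 6 /b/ transparent; 7 /s/ transparent; 8 /b/ transparent; 9 /s/ transparent; 10 /u/ → [+RTR]; 11 /e/ → [+RTR]; 12 /o/ → [+RTR]; 13 /š/ blocks.
Target with no active source: position 14 stays [-emphatic].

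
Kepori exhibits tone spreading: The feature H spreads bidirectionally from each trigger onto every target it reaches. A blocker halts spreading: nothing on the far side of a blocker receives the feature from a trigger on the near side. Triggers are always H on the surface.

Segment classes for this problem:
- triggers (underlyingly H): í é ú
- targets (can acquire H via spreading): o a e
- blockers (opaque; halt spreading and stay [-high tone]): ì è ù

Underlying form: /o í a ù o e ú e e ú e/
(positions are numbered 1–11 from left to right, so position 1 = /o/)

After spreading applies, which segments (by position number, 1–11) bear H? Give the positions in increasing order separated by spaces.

From /í/ at 2 rightward: 3 /a/ → H; 4 /ù/ blocks.
From /í/ at 2 leftward: 1 /o/ → H; word edge.
From /ú/ at 7 rightward: 8 /e/ → H; 9 /e/ → H; 10 /ú/ is itself a trigger — this domain ends here.
From /ú/ at 7 leftward: 6 /e/ → H; 5 /o/ → H; 4 /ù/ blocks.
From /ú/ at 10 rightward: 11 /e/ → H; word edge.
From /ú/ at 10 leftward: 9 /e/ → H; 8 /e/ → H; 7 /ú/ is itself a trigger — this domain ends here.

1 2 3 5 6 7 8 9 10 11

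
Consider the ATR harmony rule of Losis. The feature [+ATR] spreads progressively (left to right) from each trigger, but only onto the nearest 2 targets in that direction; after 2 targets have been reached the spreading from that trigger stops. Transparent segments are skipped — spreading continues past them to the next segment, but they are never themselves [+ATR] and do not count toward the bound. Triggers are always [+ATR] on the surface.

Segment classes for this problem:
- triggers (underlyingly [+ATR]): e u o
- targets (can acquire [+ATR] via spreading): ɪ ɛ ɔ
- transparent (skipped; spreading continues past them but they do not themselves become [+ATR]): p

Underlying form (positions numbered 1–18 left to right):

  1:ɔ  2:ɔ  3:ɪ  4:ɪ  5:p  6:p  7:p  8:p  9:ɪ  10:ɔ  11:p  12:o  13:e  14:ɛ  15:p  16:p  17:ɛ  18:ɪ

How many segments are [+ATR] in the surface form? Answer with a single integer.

4

From /o/ at 12 rightward: 13 /e/ is itself a trigger — this domain ends here.
From /e/ at 13 rightward: 14 /ɛ/ → [+ATR]; 15 /p/ transparent; 16 /p/ transparent; 17 /ɛ/ → [+ATR]; bound reached.
Targets with no active source: positions 1 2 3 4 9 10 18 stay [-ATR].
[+ATR] positions on the surface: 12 13 14 17.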